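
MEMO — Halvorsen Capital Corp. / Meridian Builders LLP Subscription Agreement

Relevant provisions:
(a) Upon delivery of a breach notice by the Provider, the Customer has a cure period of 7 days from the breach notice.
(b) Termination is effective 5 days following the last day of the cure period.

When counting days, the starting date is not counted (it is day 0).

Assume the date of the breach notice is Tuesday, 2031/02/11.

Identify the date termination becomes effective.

2031/02/23

The last day of the cure period: 7 calendar days after 2031/02/11 is 2031/02/18.
Adding 5 calendar days to 2031/02/18 gives 2031/02/23, which is the date termination becomes effective.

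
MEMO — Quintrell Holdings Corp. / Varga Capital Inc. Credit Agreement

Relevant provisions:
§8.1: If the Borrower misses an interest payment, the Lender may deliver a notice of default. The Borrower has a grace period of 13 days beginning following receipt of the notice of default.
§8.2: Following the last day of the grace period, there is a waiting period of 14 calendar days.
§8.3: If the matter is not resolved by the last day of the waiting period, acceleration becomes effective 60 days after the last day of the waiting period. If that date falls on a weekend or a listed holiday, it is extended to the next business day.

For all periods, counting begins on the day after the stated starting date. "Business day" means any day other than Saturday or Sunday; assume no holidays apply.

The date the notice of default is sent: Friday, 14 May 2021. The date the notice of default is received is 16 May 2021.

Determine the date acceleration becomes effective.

11 August 2021

The last day of the grace period: 16 May 2021 + 13 days = 29 May 2021.
The last day of the waiting period: 29 May 2021 + 14 days = 12 June 2021.
The date acceleration becomes effective: 12 June 2021 + 60 days = 11 August 2021. 11 August 2021 is a Wednesday, so no roll-forward applies.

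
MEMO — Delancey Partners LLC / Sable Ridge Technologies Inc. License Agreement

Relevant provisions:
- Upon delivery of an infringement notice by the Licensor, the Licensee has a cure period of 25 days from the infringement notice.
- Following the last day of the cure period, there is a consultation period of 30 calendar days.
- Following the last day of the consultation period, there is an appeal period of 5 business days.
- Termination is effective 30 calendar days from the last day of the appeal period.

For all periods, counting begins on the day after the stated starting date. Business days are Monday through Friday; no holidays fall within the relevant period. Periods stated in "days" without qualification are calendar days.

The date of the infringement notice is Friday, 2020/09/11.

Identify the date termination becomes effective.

The last day of the cure period: 2020/09/11 + 25 days = 2020/10/06.
The last day of the consultation period: 2020/10/06 + 30 days = 2020/11/05.
The last day of the appeal period: counting 5 business days from Thursday, 2020/11/05 (Nov 6, Nov 9, Nov 10, Nov 11, Nov 12, skipping weekends) reaches Thursday, 2020/11/12.
The date termination becomes effective: 30 calendar days after 2020/11/12 is 2020/12/12.

2020/12/12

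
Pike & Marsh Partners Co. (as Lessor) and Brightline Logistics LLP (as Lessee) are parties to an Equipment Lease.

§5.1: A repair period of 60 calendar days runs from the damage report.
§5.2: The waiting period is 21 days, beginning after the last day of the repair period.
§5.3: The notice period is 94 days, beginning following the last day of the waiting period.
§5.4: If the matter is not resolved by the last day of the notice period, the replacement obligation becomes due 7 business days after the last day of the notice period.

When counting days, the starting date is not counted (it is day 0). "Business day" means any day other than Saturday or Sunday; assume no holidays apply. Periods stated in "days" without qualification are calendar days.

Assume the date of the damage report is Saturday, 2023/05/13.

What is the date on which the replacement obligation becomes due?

The last day of the repair period: 2023/05/13 + 60 days = 2023/07/12.
Adding 21 calendar days to 2023/07/12 gives 2023/08/02, which is the last day of the waiting period.
The last day of the notice period: 94 calendar days after 2023/08/02 is 2023/11/04.
From Saturday, 2023/11/04, 7 business days (Nov 6, Nov 7, Nov 8, Nov 9, Nov 10, Nov 13, Nov 14, skipping weekends) brings us to Tuesday, 2023/11/14, which is the date on which the replacement obligation becomes due.

2023/11/14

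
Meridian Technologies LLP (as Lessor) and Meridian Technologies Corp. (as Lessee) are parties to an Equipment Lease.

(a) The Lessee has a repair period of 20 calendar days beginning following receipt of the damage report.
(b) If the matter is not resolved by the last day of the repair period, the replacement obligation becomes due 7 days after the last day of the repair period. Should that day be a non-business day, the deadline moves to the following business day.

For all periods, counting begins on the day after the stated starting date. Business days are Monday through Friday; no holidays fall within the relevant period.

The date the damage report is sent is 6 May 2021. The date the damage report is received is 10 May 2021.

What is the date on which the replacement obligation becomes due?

7 June 2021

The last day of the repair period: 10 May 2021 + 20 days = 30 May 2021.
Adding 7 calendar days to 30 May 2021 gives 6 June 2021, which is the date on which the replacement obligation becomes due. That falls on a Sunday, so it rolls to the next business day, Monday, 7 June 2021.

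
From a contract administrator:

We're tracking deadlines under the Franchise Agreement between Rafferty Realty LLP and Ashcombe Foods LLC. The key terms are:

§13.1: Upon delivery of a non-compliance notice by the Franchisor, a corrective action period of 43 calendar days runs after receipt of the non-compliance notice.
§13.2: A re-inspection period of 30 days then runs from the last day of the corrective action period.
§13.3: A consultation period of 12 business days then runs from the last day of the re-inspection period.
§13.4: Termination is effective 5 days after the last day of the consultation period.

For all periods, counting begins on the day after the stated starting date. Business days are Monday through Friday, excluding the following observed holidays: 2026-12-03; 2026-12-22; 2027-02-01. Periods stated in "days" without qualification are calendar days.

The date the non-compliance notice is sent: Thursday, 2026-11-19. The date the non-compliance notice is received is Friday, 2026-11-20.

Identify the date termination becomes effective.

The last day of the corrective action period: 43 calendar days after 2026-11-20 is 2027-01-02.
Adding 30 calendar days to 2027-01-02 gives 2027-02-01, which is the last day of the re-inspection period.
The last day of the consultation period: 12 business days after Monday, 2027-02-01, skipping weekends — Feb 2, Feb 3, Feb 4, Feb 5, …, Feb 15, Feb 16, Feb 17 — lands on Wednesday, 2027-02-17.
Adding 5 calendar days to 2027-02-17 gives 2027-02-22, which is the date termination becomes effective.

2027-02-22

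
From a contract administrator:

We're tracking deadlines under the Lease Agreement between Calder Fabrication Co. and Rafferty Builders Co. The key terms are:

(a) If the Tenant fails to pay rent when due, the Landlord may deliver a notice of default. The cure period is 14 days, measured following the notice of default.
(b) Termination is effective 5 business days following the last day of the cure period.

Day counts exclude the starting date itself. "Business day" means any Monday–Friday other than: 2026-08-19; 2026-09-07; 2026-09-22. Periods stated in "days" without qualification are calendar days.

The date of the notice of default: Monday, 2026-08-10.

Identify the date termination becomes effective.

The last day of the cure period: 14 calendar days after 2026-08-10 is 2026-08-24.
From Monday, 2026-08-24, 5 business days (Aug 25, Aug 26, Aug 27, Aug 28, Aug 31, skipping weekends) brings us to Monday, 2026-08-31, which is the date termination becomes effective.

2026-08-31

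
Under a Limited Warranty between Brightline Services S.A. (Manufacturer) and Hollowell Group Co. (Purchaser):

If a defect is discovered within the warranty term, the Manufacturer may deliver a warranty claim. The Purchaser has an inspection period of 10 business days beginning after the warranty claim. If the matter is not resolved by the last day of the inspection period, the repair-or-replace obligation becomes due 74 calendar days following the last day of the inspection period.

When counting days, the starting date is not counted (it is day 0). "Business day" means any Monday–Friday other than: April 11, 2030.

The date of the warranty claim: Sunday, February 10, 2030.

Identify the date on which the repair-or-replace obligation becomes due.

May 7, 2030

The last day of the inspection period: 10 business days after Sunday, February 10, 2030, skipping weekends — Feb 11, Feb 12, Feb 13, Feb 14, Feb 15, Feb 18, Feb 19, Feb 20, Feb 21, Feb 22 — lands on Friday, February 22, 2030.
The date on which the repair-or-replace obligation becomes due: February 22, 2030 + 74 days = May 7, 2030.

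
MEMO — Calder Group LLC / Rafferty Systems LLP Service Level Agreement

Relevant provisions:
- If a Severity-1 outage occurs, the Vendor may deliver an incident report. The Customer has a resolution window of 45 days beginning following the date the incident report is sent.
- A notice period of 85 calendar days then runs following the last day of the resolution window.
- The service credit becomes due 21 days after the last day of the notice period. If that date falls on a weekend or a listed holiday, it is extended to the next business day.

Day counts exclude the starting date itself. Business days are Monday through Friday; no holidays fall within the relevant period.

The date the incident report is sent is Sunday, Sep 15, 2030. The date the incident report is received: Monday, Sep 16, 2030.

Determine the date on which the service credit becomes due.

Feb 13, 2031

The last day of the resolution window: 45 calendar days after Sep 15, 2030 is Oct 30, 2030.
Adding 85 calendar days to Oct 30, 2030 gives Jan 23, 2031, which is the last day of the notice period.
The date on which the service credit becomes due: 21 calendar days after Jan 23, 2031 is Feb 13, 2031. Feb 13, 2031 is a Thursday, so no roll-forward applies.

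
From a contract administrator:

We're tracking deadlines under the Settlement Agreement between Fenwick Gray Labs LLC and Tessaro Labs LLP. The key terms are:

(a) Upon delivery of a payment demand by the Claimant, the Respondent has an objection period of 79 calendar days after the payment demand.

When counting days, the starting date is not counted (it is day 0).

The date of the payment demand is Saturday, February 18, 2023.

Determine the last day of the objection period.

The last day of the objection period: 79 calendar days after February 18, 2023 is May 8, 2023.

May 8, 2023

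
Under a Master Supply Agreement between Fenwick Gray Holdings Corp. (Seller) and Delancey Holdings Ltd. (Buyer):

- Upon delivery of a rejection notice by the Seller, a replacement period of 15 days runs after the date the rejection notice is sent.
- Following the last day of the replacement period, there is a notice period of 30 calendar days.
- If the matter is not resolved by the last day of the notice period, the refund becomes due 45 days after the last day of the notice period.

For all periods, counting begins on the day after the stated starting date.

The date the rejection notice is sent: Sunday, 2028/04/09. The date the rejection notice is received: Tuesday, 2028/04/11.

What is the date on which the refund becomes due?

2028/07/08

Adding 15 calendar days to 2028/04/09 gives 2028/04/24, which is the last day of the replacement period.
The last day of the notice period: 30 calendar days after 2028/04/24 is 2028/05/24.
The date on which the refund becomes due: 45 calendar days after 2028/05/24 is 2028/07/08.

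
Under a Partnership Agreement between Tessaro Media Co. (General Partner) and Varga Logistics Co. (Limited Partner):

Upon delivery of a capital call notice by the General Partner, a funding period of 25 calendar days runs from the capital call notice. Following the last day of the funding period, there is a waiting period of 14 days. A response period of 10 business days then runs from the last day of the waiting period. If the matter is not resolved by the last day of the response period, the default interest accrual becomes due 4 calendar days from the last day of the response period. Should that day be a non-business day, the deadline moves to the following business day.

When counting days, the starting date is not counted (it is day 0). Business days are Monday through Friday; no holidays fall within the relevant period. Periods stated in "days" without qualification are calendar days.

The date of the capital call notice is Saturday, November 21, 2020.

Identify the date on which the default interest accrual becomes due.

The last day of the funding period: 25 calendar days after November 21, 2020 is December 16, 2020.
The last day of the waiting period: December 16, 2020 + 14 days = December 30, 2020.
The last day of the response period: counting 10 business days from Wednesday, December 30, 2020 (Dec 31, Jan 1, Jan 4, Jan 5, Jan 6, Jan 7, Jan 8, Jan 11, Jan 12, Jan 13, skipping weekends) reaches Wednesday, January 13, 2021.
The date on which the default interest accrual becomes due: 4 calendar days after January 13, 2021 is January 17, 2021. That falls on a Sunday, so it rolls to the next business day, Monday, January 18, 2021.

January 18, 2021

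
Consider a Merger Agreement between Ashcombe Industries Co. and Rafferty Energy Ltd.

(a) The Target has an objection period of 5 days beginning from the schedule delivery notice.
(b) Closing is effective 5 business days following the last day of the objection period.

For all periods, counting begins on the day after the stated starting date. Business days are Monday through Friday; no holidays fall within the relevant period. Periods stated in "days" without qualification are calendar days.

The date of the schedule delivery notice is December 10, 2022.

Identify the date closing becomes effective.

The last day of the objection period: December 10, 2022 + 5 days = December 15, 2022.
From Thursday, December 15, 2022, 5 business days (Dec 16, Dec 19, Dec 20, Dec 21, Dec 22, skipping weekends) brings us to Thursday, December 22, 2022, which is the date closing becomes effective.

December 22, 2022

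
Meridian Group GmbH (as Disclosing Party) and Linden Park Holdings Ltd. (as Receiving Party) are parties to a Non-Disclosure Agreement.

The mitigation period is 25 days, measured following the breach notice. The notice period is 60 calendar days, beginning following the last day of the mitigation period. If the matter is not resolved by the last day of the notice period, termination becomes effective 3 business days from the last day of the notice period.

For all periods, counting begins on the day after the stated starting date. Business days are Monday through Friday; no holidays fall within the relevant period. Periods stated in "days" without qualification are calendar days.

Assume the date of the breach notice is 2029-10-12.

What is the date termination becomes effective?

The last day of the mitigation period: 25 calendar days after 2029-10-12 is 2029-11-06.
The last day of the notice period: 2029-11-06 + 60 days = 2030-01-05.
From Saturday, 2030-01-05, 3 business days (Jan 7, Jan 8, Jan 9, skipping weekends) brings us to Wednesday, 2030-01-09, which is the date termination becomes effective.

2030-01-09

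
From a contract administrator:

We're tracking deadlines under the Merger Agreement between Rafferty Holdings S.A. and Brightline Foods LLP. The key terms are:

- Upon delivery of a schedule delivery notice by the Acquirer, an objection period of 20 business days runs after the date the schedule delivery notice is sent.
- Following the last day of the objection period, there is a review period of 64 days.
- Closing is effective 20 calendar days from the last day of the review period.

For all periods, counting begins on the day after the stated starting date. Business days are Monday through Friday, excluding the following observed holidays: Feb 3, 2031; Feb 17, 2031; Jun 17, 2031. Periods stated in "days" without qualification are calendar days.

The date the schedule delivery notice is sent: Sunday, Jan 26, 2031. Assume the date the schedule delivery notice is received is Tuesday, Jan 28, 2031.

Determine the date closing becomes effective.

May 20, 2031

From Sunday, Jan 26, 2031, 20 business days (Jan 27, Jan 28, Jan 29, Jan 30, …, Feb 21, Feb 24, Feb 25, skipping weekends and the listed holidays on Feb 3, Feb 17) brings us to Tuesday, Feb 25, 2031, which is the last day of the objection period.
The last day of the review period: 64 calendar days after Feb 25, 2031 is Apr 30, 2031.
Adding 20 calendar days to Apr 30, 2031 gives May 20, 2031, which is the date closing becomes effective.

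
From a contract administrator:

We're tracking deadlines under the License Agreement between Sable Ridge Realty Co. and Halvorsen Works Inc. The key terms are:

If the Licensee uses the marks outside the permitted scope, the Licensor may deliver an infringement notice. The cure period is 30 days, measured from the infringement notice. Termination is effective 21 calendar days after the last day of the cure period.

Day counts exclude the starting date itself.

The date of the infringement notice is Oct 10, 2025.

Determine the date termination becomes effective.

Nov 30, 2025

The last day of the cure period: Oct 10, 2025 + 30 days = Nov 9, 2025.
The date termination becomes effective: 21 calendar days after Nov 9, 2025 is Nov 30, 2025.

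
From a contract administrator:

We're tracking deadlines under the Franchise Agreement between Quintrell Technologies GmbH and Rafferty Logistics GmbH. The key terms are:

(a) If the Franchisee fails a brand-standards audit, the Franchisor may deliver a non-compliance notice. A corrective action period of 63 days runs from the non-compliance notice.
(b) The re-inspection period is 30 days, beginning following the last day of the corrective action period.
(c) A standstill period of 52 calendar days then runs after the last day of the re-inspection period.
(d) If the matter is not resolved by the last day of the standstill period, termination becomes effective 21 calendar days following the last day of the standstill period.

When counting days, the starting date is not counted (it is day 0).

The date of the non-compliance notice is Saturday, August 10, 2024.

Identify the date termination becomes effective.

The last day of the corrective action period: 63 calendar days after August 10, 2024 is October 12, 2024.
Adding 30 calendar days to October 12, 2024 gives November 11, 2024, which is the last day of the re-inspection period.
The last day of the standstill period: 52 calendar days after November 11, 2024 is January 2, 2025.
Adding 21 calendar days to January 2, 2025 gives January 23, 2025, which is the date termination becomes effective.

January 23, 2025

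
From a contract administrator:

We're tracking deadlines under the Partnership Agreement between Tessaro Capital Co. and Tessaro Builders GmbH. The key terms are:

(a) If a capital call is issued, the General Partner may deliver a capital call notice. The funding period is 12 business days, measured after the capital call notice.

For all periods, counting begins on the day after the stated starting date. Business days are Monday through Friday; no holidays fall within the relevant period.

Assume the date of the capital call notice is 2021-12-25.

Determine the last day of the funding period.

2022-01-11

The last day of the funding period: 12 business days after Saturday, 2021-12-25, skipping weekends — Dec 27, Dec 28, Dec 29, Dec 30, …, Jan 7, Jan 10, Jan 11 — lands on Tuesday, 2022-01-11.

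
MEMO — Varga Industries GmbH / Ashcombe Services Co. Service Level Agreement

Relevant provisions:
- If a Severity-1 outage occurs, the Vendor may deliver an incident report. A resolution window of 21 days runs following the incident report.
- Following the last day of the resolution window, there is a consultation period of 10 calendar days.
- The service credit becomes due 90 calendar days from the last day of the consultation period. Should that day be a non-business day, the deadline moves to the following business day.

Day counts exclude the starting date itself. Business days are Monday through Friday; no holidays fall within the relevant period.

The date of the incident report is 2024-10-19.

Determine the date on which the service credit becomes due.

The last day of the resolution window: 2024-10-19 + 21 days = 2024-11-09.
The last day of the consultation period: 2024-11-09 + 10 days = 2024-11-19.
Adding 90 calendar days to 2024-11-19 gives 2025-02-17, which is the date on which the service credit becomes due. 2025-02-17 is a Monday, so no roll-forward applies.

2025-02-17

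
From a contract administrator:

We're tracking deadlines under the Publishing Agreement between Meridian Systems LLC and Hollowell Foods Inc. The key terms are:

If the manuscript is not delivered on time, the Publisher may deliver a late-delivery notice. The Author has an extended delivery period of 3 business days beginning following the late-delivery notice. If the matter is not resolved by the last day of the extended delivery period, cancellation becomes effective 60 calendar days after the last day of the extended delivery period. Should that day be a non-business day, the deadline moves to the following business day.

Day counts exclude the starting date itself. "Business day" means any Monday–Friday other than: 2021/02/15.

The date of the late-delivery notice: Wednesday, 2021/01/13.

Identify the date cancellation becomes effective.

2021/03/19

From Wednesday, 2021/01/13, 3 business days (Jan 14, Jan 15, Jan 18, skipping weekends) brings us to Monday, 2021/01/18, which is the last day of the extended delivery period.
The date cancellation becomes effective: 60 calendar days after 2021/01/18 is 2021/03/19. 2021/03/19 is a Friday and is not a listed holiday, so no roll-forward applies.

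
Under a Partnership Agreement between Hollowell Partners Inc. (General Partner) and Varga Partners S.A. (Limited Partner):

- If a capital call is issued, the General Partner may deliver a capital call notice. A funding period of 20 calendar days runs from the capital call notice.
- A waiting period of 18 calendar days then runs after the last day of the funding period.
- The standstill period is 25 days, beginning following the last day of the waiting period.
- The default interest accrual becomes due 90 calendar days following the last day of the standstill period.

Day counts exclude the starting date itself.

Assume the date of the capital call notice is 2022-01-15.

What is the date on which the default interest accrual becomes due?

The last day of the funding period: 2022-01-15 + 20 days = 2022-02-04.
The last day of the waiting period: 18 calendar days after 2022-02-04 is 2022-02-22.
The last day of the standstill period: 2022-02-22 + 25 days = 2022-03-19.
Adding 90 calendar days to 2022-03-19 gives 2022-06-17, which is the date on which the default interest accrual becomes due.

2022-06-17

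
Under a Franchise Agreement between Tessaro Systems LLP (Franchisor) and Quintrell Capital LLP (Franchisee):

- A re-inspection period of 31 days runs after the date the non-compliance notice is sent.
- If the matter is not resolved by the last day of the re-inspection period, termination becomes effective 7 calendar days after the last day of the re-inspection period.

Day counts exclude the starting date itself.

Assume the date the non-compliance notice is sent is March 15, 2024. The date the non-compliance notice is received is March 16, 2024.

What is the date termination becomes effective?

The last day of the re-inspection period: March 15, 2024 + 31 days = April 15, 2024.
The date termination becomes effective: 7 calendar days after April 15, 2024 is April 22, 2024.

April 22, 2024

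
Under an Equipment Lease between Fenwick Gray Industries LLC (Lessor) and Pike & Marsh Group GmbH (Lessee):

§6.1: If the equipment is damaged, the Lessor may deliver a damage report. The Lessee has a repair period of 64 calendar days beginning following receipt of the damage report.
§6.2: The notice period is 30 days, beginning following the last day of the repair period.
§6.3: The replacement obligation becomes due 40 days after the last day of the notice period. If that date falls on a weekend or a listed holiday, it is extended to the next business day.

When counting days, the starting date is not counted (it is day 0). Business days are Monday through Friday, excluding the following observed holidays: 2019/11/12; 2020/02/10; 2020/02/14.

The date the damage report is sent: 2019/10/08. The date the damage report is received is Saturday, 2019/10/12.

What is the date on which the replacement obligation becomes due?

The last day of the repair period: 64 calendar days after 2019/10/12 is 2019/12/15.
Adding 30 calendar days to 2019/12/15 gives 2020/01/14, which is the last day of the notice period.
The date on which the replacement obligation becomes due: 2020/01/14 + 40 days = 2020/02/23. That falls on a Sunday, so it rolls to the next business day, Monday, 2020/02/24.

2020/02/24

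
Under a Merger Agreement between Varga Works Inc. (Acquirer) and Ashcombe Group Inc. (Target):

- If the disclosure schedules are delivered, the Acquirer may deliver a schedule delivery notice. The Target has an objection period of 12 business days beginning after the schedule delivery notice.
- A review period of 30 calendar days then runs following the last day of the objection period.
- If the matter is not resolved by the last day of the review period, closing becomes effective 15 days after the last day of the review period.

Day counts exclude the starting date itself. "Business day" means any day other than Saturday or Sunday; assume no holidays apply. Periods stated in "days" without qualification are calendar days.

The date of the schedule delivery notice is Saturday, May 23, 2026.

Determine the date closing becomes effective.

From Saturday, May 23, 2026, 12 business days (May 25, May 26, May 27, May 28, …, Jun 5, Jun 8, Jun 9, skipping weekends) brings us to Tuesday, Jun 9, 2026, which is the last day of the objection period.
Adding 30 calendar days to Jun 9, 2026 gives Jul 9, 2026, which is the last day of the review period.
The date closing becomes effective: Jul 9, 2026 + 15 days = Jul 24, 2026.

Jul 24, 2026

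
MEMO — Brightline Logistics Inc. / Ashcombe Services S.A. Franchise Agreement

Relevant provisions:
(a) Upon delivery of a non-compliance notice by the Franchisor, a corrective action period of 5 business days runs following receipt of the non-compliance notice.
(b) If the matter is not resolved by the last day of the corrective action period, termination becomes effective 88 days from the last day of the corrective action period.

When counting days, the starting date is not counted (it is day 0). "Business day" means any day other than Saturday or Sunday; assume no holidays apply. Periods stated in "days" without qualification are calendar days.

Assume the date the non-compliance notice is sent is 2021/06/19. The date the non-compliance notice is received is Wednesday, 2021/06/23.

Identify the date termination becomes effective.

From Wednesday, 2021/06/23, 5 business days (Jun 24, Jun 25, Jun 28, Jun 29, Jun 30, skipping weekends) brings us to Wednesday, 2021/06/30, which is the last day of the corrective action period.
Adding 88 calendar days to 2021/06/30 gives 2021/09/26, which is the date termination becomes effective.

2021/09/26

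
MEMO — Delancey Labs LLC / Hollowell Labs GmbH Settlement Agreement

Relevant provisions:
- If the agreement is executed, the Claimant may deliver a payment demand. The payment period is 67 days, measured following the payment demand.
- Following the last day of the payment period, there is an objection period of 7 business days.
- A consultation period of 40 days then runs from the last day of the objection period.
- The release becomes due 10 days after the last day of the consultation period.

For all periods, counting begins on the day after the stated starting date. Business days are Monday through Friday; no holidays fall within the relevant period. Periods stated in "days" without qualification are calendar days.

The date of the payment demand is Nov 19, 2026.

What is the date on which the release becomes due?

Mar 25, 2027

The last day of the payment period: 67 calendar days after Nov 19, 2026 is Jan 25, 2027.
From Monday, Jan 25, 2027, 7 business days (Jan 26, Jan 27, Jan 28, Jan 29, Feb 1, Feb 2, Feb 3, skipping weekends) brings us to Wednesday, Feb 3, 2027, which is the last day of the objection period.
Adding 40 calendar days to Feb 3, 2027 gives Mar 15, 2027, which is the last day of the consultation period.
The date on which the release becomes due: 10 calendar days after Mar 15, 2027 is Mar 25, 2027.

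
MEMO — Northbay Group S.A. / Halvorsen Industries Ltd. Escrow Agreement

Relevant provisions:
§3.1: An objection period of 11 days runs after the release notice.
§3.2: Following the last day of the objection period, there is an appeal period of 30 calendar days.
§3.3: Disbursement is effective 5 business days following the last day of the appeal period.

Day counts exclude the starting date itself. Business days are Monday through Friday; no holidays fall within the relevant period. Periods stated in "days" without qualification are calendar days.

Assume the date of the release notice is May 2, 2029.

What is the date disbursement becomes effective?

Jun 19, 2029

The last day of the objection period: 11 calendar days after May 2, 2029 is May 13, 2029.
The last day of the appeal period: 30 calendar days after May 13, 2029 is Jun 12, 2029.
From Tuesday, Jun 12, 2029, 5 business days (Jun 13, Jun 14, Jun 15, Jun 18, Jun 19, skipping weekends) brings us to Tuesday, Jun 19, 2029, which is the date disbursement becomes effective.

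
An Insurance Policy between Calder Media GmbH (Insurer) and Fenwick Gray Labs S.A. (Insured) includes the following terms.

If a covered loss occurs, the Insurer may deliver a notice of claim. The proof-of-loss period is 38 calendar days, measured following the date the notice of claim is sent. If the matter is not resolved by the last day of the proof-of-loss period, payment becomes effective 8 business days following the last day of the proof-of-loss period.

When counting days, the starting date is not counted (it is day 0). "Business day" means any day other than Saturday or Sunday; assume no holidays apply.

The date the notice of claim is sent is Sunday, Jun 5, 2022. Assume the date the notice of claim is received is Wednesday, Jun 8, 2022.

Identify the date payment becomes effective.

Jul 25, 2022

The last day of the proof-of-loss period: Jun 5, 2022 + 38 days = Jul 13, 2022.
The date payment becomes effective: 8 business days after Wednesday, Jul 13, 2022, skipping weekends — Jul 14, Jul 15, Jul 18, Jul 19, Jul 20, Jul 21, Jul 22, Jul 25 — lands on Monday, Jul 25, 2022.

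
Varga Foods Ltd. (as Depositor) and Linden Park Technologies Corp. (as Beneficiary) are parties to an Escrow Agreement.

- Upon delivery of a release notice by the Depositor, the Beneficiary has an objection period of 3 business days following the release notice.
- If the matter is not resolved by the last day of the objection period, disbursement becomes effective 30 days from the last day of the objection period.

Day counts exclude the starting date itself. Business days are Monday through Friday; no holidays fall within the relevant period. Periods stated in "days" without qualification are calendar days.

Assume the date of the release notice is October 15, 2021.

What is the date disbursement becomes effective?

November 19, 2021

The last day of the objection period: 3 business days after Friday, October 15, 2021, skipping weekends — Oct 18, Oct 19, Oct 20 — lands on Wednesday, October 20, 2021.
The date disbursement becomes effective: 30 calendar days after October 20, 2021 is November 19, 2021.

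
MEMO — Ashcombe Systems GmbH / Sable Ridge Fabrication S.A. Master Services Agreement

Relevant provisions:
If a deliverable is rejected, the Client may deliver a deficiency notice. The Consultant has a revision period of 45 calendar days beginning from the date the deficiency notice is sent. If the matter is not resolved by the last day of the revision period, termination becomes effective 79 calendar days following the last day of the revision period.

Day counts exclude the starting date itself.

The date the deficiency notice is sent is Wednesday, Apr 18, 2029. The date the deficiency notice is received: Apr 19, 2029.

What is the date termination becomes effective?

The last day of the revision period: Apr 18, 2029 + 45 days = Jun 2, 2029.
Adding 79 calendar days to Jun 2, 2029 gives Aug 20, 2029, which is the date termination becomes effective.

Aug 20, 2029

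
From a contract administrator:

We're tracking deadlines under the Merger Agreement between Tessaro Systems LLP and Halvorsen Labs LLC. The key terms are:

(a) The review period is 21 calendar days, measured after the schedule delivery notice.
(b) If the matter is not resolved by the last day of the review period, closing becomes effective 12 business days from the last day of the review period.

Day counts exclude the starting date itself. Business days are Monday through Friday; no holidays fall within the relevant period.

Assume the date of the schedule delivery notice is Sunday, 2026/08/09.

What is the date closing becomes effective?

The last day of the review period: 2026/08/09 + 21 days = 2026/08/30.
The date closing becomes effective: counting 12 business days from Sunday, 2026/08/30 (Aug 31, Sep 1, Sep 2, Sep 3, …, Sep 11, Sep 14, Sep 15, skipping weekends) reaches Tuesday, 2026/09/15.

2026/09/15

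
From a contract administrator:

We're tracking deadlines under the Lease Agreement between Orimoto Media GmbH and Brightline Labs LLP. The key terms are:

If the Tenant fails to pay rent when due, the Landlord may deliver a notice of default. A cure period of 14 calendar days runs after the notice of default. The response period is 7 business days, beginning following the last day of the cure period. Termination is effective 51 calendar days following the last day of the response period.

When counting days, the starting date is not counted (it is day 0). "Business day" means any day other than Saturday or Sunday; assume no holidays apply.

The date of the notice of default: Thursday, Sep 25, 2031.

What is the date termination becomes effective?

Adding 14 calendar days to Sep 25, 2031 gives Oct 9, 2031, which is the last day of the cure period.
From Thursday, Oct 9, 2031, 7 business days (Oct 10, Oct 13, Oct 14, Oct 15, Oct 16, Oct 17, Oct 20, skipping weekends) brings us to Monday, Oct 20, 2031, which is the last day of the response period.
The date termination becomes effective: Oct 20, 2031 + 51 days = Dec 10, 2031.

Dec 10, 2031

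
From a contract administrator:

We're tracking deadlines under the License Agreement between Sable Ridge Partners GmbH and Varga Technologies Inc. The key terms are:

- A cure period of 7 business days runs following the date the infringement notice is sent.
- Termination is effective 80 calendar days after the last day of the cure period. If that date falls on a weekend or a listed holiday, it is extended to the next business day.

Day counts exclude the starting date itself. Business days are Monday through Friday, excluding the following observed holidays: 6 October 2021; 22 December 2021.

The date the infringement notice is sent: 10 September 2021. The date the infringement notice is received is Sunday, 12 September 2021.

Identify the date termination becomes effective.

The last day of the cure period: 7 business days after Friday, 10 September 2021, skipping weekends — Sep 13, Sep 14, Sep 15, Sep 16, Sep 17, Sep 20, Sep 21 — lands on Tuesday, 21 September 2021.
The date termination becomes effective: 21 September 2021 + 80 days = 10 December 2021. 10 December 2021 is a Friday and is not a listed holiday, so no roll-forward applies.

10 December 2021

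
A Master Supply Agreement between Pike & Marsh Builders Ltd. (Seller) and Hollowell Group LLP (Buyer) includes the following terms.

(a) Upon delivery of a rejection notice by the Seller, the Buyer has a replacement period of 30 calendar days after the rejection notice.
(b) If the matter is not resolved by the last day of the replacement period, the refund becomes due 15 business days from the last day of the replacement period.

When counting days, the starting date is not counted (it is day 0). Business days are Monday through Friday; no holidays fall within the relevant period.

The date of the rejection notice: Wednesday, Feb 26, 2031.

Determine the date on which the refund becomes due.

Apr 18, 2031

Adding 30 calendar days to Feb 26, 2031 gives Mar 28, 2031, which is the last day of the replacement period.
The date on which the refund becomes due: counting 15 business days from Friday, Mar 28, 2031 (Mar 31, Apr 1, Apr 2, Apr 3, …, Apr 16, Apr 17, Apr 18, skipping weekends) reaches Friday, Apr 18, 2031.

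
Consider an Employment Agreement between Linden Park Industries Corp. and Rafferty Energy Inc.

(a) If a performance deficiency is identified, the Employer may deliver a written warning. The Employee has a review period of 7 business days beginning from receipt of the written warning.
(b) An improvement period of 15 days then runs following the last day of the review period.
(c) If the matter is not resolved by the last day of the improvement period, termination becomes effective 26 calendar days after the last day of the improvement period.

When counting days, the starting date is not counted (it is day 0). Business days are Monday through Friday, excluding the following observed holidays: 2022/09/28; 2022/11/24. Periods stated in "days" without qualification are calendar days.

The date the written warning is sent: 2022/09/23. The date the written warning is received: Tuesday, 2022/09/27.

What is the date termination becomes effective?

2022/11/17

From Tuesday, 2022/09/27, 7 business days (Sep 29, Sep 30, Oct 3, Oct 4, Oct 5, Oct 6, Oct 7, skipping weekends and the listed holiday on Sep 28) brings us to Friday, 2022/10/07, which is the last day of the review period.
The last day of the improvement period: 2022/10/07 + 15 days = 2022/10/22.
The date termination becomes effective: 26 calendar days after 2022/10/22 is 2022/11/17.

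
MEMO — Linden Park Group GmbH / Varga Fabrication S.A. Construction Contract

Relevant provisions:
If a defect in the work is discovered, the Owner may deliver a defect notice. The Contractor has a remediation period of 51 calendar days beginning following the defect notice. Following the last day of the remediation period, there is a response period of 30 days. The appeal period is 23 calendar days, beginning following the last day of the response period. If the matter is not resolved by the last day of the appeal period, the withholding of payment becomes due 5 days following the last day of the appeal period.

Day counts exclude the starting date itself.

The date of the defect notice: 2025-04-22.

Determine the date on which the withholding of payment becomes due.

The last day of the remediation period: 51 calendar days after 2025-04-22 is 2025-06-12.
The last day of the response period: 2025-06-12 + 30 days = 2025-07-12.
The last day of the appeal period: 2025-07-12 + 23 days = 2025-08-04.
The date on which the withholding of payment becomes due: 5 calendar days after 2025-08-04 is 2025-08-09.

2025-08-09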